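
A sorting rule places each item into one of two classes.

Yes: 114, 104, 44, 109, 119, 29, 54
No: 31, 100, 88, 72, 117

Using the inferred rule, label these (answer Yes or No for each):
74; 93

Yes, No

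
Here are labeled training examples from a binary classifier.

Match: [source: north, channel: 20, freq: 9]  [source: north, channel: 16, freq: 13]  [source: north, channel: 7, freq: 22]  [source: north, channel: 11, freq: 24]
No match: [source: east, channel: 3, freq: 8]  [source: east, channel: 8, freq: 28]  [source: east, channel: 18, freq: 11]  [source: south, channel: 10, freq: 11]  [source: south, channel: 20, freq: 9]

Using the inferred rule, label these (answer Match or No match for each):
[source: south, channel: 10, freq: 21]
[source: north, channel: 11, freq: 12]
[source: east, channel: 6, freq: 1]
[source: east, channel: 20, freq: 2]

No match, Match, No match, No match

The common property of the 'Match' items is: source is north. No 'No match' item has it.
[source: south, channel: 10, freq: 21]: source is south — fails this test, so No match. [source: north, channel: 11, freq: 12]: source is north — has this property, so Match. [source: east, channel: 6, freq: 1]: source is east — fails this test, so No match. [source: east, channel: 20, freq: 2]: source is east — fails this test, so No match.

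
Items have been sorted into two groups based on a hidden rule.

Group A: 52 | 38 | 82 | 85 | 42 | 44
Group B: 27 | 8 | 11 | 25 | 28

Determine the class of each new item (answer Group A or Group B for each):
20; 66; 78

Group B, Group A, Group A

The common property of the 'Group A' items is: at least 38. No 'Group B' item has it.
Group B: 20, since 20 < 38.
Group A: 66, since 66 ≥ 38.
Group A: 78, since 78 ≥ 38.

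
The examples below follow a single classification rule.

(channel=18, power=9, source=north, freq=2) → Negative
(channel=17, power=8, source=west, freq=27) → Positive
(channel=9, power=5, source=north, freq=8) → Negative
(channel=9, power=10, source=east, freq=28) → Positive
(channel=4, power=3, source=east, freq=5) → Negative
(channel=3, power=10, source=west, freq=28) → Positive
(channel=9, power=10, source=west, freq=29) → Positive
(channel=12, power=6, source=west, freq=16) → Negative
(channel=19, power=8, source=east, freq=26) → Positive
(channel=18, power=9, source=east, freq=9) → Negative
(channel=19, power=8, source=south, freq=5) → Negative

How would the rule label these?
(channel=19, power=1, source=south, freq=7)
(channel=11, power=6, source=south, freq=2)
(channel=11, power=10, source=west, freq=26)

Negative, Negative, Positive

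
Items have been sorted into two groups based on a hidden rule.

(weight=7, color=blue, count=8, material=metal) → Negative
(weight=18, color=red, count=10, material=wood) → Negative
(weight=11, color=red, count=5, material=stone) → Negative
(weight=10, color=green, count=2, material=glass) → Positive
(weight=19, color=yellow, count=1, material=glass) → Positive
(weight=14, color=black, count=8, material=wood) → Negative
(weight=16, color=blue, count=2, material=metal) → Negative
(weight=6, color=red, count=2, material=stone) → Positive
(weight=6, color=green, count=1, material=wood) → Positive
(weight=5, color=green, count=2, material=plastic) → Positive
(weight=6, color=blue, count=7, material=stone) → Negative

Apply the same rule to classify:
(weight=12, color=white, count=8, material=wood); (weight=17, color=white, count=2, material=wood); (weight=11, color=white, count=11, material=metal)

The pattern is that an item is 'Positive' exactly when: count ≤ 2 AND weight ≠ 16.
(weight=12, color=white, count=8, material=wood): count = 8, weight = 12 — does not satisfy this, so Negative. (weight=17, color=white, count=2, material=wood): count = 2, weight = 17 — passes, so Positive. (weight=11, color=white, count=11, material=metal): count = 11, weight = 11 — does not satisfy this, so Negative.

Negative, Positive, Negative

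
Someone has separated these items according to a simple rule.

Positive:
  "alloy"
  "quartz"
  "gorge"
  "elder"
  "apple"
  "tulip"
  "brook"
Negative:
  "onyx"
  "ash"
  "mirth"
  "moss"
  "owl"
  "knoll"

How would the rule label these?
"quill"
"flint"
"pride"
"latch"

Positive, Negative, Positive, Negative

'Positive' ⟺ has ≥ 2 vowels.
"quill": 2 vowels — qualifies, so Positive.
"flint": 1 vowel — doesn't match, so Negative.
"pride": 2 vowels — qualifies, so Positive.
"latch": 1 vowel — doesn't match, so Negative.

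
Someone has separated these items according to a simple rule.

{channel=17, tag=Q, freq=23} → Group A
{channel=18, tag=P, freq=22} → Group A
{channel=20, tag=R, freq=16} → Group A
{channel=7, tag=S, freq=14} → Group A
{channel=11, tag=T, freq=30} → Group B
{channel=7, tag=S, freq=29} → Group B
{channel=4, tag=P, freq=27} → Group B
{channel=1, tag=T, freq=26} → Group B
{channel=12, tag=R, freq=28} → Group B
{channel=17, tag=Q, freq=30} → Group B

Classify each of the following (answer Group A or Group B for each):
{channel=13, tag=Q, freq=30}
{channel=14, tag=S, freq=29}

Group B, Group B

The pattern is that an item is 'Group A' exactly when: freq ≤ 23.
{channel=13, tag=Q, freq=30} — freq = 30, hence Group B. {channel=14, tag=S, freq=29} — freq = 29, hence Group B.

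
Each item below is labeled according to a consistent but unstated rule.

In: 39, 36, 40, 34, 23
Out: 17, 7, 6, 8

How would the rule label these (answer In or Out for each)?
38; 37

The simplest hypothesis consistent with all the labels is: at least 23.
38: 38 ≥ 23, fits → In. 37: 37 ≥ 23, fits → In.

In, In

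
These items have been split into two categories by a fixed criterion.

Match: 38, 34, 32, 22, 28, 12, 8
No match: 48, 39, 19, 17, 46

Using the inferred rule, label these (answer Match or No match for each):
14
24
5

One predicate separates the groups cleanly: even AND at most 38.
14: 14 is even, 14 ≤ 38 — passes, so Match.
24: 24 is even, 24 ≤ 38 — passes, so Match.
5: 5 is odd, 5 ≤ 38 — fails this test, so No match.

Match, Match, No match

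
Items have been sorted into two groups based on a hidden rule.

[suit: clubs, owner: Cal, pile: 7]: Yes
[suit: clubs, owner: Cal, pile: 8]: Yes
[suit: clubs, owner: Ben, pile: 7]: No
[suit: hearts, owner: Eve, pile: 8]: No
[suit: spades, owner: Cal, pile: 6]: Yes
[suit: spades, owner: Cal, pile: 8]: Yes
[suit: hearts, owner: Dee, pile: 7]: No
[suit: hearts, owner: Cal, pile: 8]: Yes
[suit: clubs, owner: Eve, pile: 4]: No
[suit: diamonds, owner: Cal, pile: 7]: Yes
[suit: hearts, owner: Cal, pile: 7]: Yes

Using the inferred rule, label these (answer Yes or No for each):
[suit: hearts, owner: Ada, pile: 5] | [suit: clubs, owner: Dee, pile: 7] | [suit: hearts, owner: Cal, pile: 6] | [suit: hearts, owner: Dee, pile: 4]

The rule appears to be: owner is Cal.
[suit: hearts, owner: Ada, pile: 5]: No (owner is Ada).
[suit: clubs, owner: Dee, pile: 7]: No (owner is Dee).
[suit: hearts, owner: Cal, pile: 6]: Yes (owner is Cal).
[suit: hearts, owner: Dee, pile: 4]: No (owner is Dee).

No, No, Yes, No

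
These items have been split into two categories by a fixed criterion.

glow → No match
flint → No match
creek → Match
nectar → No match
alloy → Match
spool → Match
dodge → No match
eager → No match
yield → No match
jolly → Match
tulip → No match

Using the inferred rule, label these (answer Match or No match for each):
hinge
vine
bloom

The common property of the 'Match' items is: has a double letter. No 'No match' item has it.
No match: hinge, since no doubled letter. No match: vine, since no doubled letter. Match: bloom, since 'oo' doubled.

No match, No match, Match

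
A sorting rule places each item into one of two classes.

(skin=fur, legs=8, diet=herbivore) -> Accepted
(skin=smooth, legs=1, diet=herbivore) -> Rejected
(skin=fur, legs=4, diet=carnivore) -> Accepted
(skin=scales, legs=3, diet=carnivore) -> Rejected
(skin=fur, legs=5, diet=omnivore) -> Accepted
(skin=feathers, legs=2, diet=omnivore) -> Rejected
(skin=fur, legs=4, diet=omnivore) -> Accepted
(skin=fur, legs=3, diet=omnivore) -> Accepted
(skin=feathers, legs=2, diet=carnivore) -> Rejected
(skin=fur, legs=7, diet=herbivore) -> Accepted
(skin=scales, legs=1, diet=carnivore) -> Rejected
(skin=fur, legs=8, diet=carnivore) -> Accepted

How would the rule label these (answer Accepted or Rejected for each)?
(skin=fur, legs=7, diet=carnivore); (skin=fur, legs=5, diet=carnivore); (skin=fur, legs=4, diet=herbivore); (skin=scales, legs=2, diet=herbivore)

Accepted, Accepted, Accepted, Rejected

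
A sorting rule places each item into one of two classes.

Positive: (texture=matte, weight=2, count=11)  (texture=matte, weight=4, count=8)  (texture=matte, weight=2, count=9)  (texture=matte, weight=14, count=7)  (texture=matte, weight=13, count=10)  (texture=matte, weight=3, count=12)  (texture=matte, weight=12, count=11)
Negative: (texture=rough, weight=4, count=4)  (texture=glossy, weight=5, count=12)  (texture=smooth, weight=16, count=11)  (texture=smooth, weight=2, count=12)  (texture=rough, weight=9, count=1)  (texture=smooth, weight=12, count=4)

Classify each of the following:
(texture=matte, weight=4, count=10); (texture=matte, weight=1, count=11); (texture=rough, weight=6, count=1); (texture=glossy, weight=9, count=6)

The classifier is using: texture is matte.

Positive, Positive, Negative, Negative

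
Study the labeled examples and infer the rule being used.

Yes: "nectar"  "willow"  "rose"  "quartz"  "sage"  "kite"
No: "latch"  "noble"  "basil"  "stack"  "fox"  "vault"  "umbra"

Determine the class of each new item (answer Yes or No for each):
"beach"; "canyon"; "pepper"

Rule: even length. This holds for each 'Yes' example and fails for each 'No' one.
"beach": length 5 — does not satisfy this, so No. "canyon": length 6 — meets the rule, so Yes. "pepper": length 6 — meets the rule, so Yes.

No, Yes, Yes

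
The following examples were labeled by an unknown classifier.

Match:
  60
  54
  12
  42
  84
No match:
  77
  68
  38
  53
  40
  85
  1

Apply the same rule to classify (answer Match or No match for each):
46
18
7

'Match' ⟺ multiple of 3.
46: 46 = 3·15 + 1 — fails the rule, so No match.
18: 18 = 3·6 — checks out, so Match.
7: 7 = 3·2 + 1 — fails the rule, so No match.

No match, Match, No match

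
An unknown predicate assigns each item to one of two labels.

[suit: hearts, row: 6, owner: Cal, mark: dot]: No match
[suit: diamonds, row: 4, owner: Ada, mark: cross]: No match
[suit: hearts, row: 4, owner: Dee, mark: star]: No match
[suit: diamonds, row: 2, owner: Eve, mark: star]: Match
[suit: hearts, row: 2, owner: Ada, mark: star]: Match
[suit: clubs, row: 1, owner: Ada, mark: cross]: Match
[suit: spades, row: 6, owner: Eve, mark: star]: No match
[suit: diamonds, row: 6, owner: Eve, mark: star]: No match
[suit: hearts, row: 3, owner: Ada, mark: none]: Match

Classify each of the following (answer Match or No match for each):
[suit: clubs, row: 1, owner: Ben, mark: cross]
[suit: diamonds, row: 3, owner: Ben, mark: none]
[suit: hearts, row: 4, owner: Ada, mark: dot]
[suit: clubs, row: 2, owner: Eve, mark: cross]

Rule: row ≤ 3. This holds for each 'Match' example and fails for each 'No match' one.

Match, Match, No match, Match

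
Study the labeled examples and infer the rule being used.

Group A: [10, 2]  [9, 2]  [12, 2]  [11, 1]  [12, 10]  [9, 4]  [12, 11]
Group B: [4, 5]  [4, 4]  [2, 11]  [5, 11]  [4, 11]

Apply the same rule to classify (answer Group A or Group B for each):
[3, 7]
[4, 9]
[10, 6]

Rule: first > second. This holds for each 'Group A' example and fails for each 'Group B' one.
[3, 7] — 3 < 7, hence Group B. [4, 9] — 4 < 9, hence Group B. [10, 6] — 10 > 6, hence Group A.

Group B, Group B, Group A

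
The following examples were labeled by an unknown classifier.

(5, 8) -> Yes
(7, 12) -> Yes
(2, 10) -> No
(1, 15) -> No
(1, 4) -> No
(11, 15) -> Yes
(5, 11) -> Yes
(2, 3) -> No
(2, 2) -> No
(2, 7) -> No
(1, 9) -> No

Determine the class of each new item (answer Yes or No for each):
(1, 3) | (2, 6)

No, No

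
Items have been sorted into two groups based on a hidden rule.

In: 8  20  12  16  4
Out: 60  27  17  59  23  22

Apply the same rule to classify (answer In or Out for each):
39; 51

Out, Out

The pattern is that an item is 'In' exactly when: even AND at most 20.
39 → 39 is odd, 39 > 20 → Out.
51 → 51 is odd, 51 > 20 → Out.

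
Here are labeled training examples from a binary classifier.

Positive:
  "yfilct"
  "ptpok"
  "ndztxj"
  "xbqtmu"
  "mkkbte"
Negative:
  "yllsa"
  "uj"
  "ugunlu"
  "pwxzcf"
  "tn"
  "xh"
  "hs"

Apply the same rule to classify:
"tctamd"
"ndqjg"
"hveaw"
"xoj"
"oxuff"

The simplest hypothesis consistent with all the labels is: length ≥ 5 AND contains 't'.
"tctamd" — length 6, has 't', hence Positive. "ndqjg" — length 5, no 't', hence Negative. "hveaw" — length 5, no 't', hence Negative. "xoj" — length 3, no 't', hence Negative. "oxuff" — length 5, no 't', hence Negative.

Positive, Negative, Negative, Negative, Negative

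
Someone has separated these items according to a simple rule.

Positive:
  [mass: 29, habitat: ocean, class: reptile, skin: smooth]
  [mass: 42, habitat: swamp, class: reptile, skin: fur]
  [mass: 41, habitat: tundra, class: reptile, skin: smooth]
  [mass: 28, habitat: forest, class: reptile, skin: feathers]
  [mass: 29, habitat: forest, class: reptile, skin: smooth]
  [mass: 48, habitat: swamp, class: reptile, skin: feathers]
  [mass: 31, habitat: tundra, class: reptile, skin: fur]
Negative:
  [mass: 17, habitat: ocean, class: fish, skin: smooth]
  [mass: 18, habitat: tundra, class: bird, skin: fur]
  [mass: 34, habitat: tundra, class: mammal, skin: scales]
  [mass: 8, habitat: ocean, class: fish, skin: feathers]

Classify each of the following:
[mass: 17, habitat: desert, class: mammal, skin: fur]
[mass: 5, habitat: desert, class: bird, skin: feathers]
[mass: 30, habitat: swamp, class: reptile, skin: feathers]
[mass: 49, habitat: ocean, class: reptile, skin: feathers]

Negative, Negative, Positive, Positive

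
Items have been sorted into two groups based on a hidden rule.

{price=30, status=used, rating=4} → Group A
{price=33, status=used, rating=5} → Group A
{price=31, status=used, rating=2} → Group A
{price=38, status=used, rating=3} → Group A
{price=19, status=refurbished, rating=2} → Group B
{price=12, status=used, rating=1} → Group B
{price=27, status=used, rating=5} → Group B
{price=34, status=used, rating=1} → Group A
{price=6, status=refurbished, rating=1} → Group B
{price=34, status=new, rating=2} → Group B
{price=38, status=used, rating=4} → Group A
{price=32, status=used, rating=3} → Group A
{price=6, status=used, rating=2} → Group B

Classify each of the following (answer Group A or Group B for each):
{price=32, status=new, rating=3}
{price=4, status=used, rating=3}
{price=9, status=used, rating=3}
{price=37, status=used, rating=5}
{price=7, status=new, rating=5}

The simplest hypothesis consistent with all the labels is: status is used AND price ≥ 30.

Group B, Group B, Group B, Group A, Group B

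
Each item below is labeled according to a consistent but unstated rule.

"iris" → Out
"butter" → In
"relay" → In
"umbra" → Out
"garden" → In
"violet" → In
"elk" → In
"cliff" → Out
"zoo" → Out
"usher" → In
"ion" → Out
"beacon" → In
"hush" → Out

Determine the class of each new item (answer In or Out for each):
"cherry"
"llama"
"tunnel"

Rule: contains 'e'. This holds for each 'In' example and fails for each 'Out' one.
"cherry" — has 'e', hence In.
"llama" — no 'e', hence Out.
"tunnel" — has 'e', hence In.

In, Out, In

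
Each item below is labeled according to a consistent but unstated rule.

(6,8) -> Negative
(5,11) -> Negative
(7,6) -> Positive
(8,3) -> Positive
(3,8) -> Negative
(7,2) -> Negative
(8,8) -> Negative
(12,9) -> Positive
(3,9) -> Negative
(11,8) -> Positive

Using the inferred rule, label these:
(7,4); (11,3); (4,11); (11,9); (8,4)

The common property of the 'Positive' items is: first > second AND sum ≥ 11. No 'Negative' item has it.
Positive: (7,4), since 7 > 4, 7+4 = 11. Positive: (11,3), since 11 > 3, 11+3 = 14. Negative: (4,11), since 4 < 11, 4+11 = 15. Positive: (11,9), since 11 > 9, 11+9 = 20. Positive: (8,4), since 8 > 4, 8+4 = 12.

Positive, Positive, Negative, Positive, Positive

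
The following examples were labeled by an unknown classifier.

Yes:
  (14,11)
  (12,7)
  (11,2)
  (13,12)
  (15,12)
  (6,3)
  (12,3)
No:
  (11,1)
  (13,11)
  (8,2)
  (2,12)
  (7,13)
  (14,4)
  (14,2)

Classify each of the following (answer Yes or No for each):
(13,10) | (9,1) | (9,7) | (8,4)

The simplest hypothesis consistent with all the labels is: sum is odd.
(13,10): Yes (13+10 = 23).
(9,1): No (9+1 = 10).
(9,7): No (9+7 = 16).
(8,4): No (8+4 = 12).

Yes, No, No, No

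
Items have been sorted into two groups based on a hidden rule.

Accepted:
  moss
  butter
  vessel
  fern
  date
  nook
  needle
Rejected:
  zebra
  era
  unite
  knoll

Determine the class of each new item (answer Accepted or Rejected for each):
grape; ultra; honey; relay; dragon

The classifier is using: even length.
grape — length 5, hence Rejected. ultra — length 5, hence Rejected. honey — length 5, hence Rejected. relay — length 5, hence Rejected. dragon — length 6, hence Accepted.

Rejected, Rejected, Rejected, Rejected, Accepted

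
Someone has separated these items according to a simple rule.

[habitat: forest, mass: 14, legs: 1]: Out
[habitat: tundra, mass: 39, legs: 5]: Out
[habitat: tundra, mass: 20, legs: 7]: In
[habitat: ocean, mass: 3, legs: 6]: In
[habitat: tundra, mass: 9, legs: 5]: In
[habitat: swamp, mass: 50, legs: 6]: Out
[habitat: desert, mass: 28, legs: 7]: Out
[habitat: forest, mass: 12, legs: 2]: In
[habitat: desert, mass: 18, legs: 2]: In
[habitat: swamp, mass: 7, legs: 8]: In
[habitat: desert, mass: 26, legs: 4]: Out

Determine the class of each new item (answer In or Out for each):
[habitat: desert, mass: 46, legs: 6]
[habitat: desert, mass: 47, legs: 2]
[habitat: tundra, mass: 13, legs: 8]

One predicate separates the groups cleanly: mass ≤ 20 AND legs ≥ 2.
[habitat: desert, mass: 46, legs: 6]: mass = 46, legs = 6 — doesn't match, so Out.
[habitat: desert, mass: 47, legs: 2]: mass = 47, legs = 2 — doesn't match, so Out.
[habitat: tundra, mass: 13, legs: 8]: mass = 13, legs = 8 — checks out, so In.

Out, Out, In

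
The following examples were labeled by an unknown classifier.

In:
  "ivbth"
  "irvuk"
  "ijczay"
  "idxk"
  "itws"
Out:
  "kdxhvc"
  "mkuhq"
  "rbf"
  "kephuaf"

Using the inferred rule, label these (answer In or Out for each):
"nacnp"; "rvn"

Out, Out

All 'In' examples share one property — contains 'i' — and every 'Out' example lacks it.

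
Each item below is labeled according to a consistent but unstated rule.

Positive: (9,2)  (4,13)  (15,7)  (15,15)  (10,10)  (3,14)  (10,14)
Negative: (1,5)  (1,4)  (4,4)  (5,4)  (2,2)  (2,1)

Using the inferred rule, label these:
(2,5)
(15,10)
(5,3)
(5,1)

Negative, Positive, Negative, Negative

Every 'Positive' example satisfies: sum ≥ 11. None of the 'Negative' examples do.
Negative: (2,5), since 2+5 = 7.
Positive: (15,10), since 15+10 = 25.
Negative: (5,3), since 5+3 = 8.
Negative: (5,1), since 5+1 = 6.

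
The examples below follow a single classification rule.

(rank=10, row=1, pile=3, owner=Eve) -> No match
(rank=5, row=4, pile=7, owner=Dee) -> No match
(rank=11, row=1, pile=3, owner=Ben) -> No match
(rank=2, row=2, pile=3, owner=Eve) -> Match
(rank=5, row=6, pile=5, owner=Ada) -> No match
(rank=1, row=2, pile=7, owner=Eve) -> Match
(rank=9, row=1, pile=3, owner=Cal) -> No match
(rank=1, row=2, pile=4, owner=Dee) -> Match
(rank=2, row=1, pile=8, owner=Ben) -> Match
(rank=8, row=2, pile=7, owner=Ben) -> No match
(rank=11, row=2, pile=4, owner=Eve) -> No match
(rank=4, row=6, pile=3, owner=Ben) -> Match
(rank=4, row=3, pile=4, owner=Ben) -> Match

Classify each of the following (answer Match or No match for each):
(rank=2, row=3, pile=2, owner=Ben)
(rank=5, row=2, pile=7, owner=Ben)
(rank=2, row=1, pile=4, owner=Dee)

The distinguishing property — rank ≤ 4 — holds for all the 'Match' cases and none of the 'No match' cases.
(rank=2, row=3, pile=2, owner=Ben): rank = 2, has this property → Match. (rank=5, row=2, pile=7, owner=Ben): rank = 5, fails the rule → No match. (rank=2, row=1, pile=4, owner=Dee): rank = 2, has this property → Match.

Match, No match, Match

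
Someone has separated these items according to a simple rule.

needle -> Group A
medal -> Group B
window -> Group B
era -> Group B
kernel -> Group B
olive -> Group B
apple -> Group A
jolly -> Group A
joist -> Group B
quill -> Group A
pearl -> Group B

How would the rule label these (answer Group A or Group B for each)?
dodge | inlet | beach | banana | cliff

Group B, Group B, Group B, Group B, Group A

The common property of the 'Group A' items is: has a double letter. No 'Group B' item has it.
Group B: dodge, since no doubled letter. Group B: inlet, since no doubled letter. Group B: beach, since no doubled letter. Group B: banana, since no doubled letter. Group A: cliff, since 'ff' doubled.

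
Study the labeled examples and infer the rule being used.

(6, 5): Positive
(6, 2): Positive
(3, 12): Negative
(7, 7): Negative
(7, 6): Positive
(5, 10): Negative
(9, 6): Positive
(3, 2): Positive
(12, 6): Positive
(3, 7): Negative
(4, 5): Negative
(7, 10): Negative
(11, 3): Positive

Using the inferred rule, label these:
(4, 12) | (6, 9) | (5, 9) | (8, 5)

Every 'Positive' example satisfies: first > second. None of the 'Negative' examples do.
Negative: (4, 12), since 4 < 12. Negative: (6, 9), since 6 < 9. Negative: (5, 9), since 5 < 9. Positive: (8, 5), since 8 > 5.

Negative, Negative, Negative, Positive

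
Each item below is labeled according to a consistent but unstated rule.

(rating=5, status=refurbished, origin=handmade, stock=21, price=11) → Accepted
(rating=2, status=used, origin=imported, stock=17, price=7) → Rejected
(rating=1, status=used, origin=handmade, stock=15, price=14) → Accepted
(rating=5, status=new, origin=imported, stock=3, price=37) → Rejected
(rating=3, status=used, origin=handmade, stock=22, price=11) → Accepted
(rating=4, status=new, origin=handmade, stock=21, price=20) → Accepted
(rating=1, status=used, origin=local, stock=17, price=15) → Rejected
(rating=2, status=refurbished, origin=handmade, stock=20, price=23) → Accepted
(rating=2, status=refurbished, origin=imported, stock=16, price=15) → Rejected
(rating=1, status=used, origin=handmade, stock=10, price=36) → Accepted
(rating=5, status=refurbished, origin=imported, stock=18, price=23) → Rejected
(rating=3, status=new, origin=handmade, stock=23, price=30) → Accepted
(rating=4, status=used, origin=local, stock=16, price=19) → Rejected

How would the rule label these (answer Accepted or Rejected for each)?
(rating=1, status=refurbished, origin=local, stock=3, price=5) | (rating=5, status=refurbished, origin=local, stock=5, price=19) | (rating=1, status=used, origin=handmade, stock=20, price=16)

The common property of the 'Accepted' items is: origin is handmade. No 'Rejected' item has it.
(rating=1, status=refurbished, origin=local, stock=3, price=5): Rejected (origin is local).
(rating=5, status=refurbished, origin=local, stock=5, price=19): Rejected (origin is local).
(rating=1, status=used, origin=handmade, stock=20, price=16): Accepted (origin is handmade).

Rejected, Rejected, Accepted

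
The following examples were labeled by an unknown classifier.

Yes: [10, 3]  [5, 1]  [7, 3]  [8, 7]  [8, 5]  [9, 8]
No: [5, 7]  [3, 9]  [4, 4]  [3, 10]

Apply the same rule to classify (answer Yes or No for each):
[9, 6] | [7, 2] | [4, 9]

Yes, Yes, No

The common property of the 'Yes' items is: first > second. No 'No' item has it.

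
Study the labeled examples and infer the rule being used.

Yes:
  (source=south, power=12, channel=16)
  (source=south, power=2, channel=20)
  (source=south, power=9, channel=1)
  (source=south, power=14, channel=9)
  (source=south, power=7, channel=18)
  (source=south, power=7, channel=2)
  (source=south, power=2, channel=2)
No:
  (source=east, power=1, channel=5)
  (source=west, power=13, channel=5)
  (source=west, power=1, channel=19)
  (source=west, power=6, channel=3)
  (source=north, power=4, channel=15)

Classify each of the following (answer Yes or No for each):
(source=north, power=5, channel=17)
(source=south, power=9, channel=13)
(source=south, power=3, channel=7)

The classifier is using: source is south.
(source=north, power=5, channel=17): No (source is north).
(source=south, power=9, channel=13): Yes (source is south).
(source=south, power=3, channel=7): Yes (source is south).

No, Yes, Yes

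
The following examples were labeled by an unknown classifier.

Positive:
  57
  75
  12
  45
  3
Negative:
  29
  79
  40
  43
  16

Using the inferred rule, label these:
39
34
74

Positive, Negative, Negative

Rule: multiple of 3. This holds for each 'Positive' example and fails for each 'Negative' one.
Positive: 39, since 39 = 3·13. Negative: 34, since 34 = 3·11 + 1. Negative: 74, since 74 = 3·24 + 2.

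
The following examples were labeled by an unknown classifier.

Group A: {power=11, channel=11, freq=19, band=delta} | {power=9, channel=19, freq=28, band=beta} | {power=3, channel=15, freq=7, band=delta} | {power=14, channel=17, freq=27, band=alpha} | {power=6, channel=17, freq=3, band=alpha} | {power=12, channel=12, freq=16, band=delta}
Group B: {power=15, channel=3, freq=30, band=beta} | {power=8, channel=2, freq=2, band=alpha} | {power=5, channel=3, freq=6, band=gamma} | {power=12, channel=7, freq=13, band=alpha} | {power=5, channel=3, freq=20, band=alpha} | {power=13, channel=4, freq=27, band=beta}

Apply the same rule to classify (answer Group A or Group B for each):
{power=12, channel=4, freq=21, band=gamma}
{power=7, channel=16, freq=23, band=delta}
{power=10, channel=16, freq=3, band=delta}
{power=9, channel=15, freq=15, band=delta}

Group B, Group A, Group A, Group A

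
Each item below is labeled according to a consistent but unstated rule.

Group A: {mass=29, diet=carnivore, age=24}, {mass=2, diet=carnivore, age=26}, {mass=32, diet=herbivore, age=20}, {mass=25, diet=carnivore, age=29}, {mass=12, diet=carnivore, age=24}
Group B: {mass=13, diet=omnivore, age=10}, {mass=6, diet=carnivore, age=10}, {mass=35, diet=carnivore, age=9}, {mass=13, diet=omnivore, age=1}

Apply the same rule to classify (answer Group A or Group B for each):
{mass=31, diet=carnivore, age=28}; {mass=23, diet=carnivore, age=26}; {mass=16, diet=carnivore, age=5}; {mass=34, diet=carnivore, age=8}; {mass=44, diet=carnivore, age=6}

The pattern is that an item is 'Group A' exactly when: age ≥ 20.
{mass=31, diet=carnivore, age=28} → age = 28 → Group A.
{mass=23, diet=carnivore, age=26} → age = 26 → Group A.
{mass=16, diet=carnivore, age=5} → age = 5 → Group B.
{mass=34, diet=carnivore, age=8} → age = 8 → Group B.
{mass=44, diet=carnivore, age=6} → age = 6 → Group B.

Group A, Group A, Group B, Group B, Group B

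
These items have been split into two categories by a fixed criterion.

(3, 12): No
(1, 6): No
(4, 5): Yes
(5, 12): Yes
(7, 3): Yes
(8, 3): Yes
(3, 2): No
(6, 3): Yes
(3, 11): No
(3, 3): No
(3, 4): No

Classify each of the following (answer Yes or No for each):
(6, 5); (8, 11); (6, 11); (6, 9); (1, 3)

The rule appears to be: first ≥ 4.
(6, 5): first 6, qualifies → Yes.
(8, 11): first 8, qualifies → Yes.
(6, 11): first 6, qualifies → Yes.
(6, 9): first 6, qualifies → Yes.
(1, 3): first 1, fails the rule → No.

Yes, Yes, Yes, Yes, No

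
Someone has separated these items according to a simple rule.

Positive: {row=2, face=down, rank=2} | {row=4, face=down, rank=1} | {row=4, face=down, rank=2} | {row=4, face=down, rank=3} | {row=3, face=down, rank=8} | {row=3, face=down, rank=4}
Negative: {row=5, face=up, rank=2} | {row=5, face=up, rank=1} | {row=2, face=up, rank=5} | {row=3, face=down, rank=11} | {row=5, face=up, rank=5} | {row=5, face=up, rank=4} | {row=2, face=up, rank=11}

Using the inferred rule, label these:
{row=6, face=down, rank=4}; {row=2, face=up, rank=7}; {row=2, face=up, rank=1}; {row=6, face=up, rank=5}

Positive, Negative, Negative, Negative

All 'Positive' examples share one property — face is down AND rank ≤ 8 — and every 'Negative' example lacks it.
{row=6, face=down, rank=4}: face is down, rank = 4, fits → Positive. {row=2, face=up, rank=7}: face is up, rank = 7, lacks this property → Negative. {row=2, face=up, rank=1}: face is up, rank = 1, lacks this property → Negative. {row=6, face=up, rank=5}: face is up, rank = 5, lacks this property → Negative.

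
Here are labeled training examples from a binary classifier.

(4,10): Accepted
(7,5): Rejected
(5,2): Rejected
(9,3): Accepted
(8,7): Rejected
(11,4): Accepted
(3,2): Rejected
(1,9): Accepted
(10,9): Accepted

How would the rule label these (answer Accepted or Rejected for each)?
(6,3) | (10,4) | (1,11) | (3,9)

Rejected, Accepted, Accepted, Accepted

The distinguishing property — max ≥ 9 — holds for all the 'Accepted' cases and none of the 'Rejected' cases.
(6,3): max 6 — does not pass, so Rejected. (10,4): max 10 — meets the rule, so Accepted. (1,11): max 11 — meets the rule, so Accepted. (3,9): max 9 — meets the rule, so Accepted.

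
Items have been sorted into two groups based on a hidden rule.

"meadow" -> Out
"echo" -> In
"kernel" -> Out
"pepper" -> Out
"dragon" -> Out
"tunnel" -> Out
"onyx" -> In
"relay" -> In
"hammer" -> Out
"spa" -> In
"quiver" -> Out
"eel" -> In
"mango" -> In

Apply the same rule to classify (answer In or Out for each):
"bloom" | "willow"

A rule that fits every label: length ≤ 5 — true of each 'In' example, false of each 'Out' one.
"bloom": In (length 5). "willow": Out (length 6).

In, Out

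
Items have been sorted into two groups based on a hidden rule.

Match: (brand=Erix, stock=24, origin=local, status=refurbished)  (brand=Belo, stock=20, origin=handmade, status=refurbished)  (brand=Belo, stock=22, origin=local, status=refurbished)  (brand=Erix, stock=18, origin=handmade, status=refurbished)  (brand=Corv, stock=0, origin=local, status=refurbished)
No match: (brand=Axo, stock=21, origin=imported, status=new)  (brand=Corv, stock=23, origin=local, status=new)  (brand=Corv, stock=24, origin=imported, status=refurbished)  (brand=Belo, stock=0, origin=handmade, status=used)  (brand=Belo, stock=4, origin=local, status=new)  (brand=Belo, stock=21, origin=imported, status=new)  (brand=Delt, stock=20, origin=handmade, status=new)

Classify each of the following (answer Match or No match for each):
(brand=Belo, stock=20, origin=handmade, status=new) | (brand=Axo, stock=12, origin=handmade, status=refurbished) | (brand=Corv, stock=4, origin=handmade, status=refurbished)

No match, Match, Match

Every 'Match' example satisfies: origin is not imported AND status is refurbished. None of the 'No match' examples do.
(brand=Belo, stock=20, origin=handmade, status=new): origin is handmade, status is new, fails this test → No match.
(brand=Axo, stock=12, origin=handmade, status=refurbished): origin is handmade, status is refurbished, qualifies → Match.
(brand=Corv, stock=4, origin=handmade, status=refurbished): origin is handmade, status is refurbished, qualifies → Match.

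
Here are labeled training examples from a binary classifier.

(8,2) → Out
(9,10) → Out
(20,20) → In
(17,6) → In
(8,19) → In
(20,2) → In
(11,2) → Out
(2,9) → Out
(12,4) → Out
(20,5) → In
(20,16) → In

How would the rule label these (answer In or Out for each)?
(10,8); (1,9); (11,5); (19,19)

The distinguishing property — sum ≥ 22 — holds for all the 'In' cases and none of the 'Out' cases.

Out, Out, Out, In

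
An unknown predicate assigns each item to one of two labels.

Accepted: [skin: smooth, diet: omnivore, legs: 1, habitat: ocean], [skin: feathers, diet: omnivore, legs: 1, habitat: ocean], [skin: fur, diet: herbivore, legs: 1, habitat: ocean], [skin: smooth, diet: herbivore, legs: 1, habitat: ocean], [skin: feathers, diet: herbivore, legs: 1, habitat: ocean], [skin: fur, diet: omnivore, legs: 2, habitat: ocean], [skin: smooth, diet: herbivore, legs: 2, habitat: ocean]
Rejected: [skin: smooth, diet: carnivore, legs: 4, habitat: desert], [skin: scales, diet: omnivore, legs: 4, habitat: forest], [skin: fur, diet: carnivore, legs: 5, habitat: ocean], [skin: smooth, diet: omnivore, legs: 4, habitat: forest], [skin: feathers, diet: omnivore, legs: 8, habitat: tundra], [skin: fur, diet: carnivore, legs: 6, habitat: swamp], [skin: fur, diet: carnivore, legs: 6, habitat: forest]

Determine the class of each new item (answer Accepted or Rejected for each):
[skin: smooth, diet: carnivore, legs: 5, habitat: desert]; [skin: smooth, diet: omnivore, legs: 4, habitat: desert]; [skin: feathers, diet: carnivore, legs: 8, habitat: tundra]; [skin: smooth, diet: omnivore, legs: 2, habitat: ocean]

The rule appears to be: legs ≤ 2.
Rejected: [skin: smooth, diet: carnivore, legs: 5, habitat: desert], since legs = 5. Rejected: [skin: smooth, diet: omnivore, legs: 4, habitat: desert], since legs = 4. Rejected: [skin: feathers, diet: carnivore, legs: 8, habitat: tundra], since legs = 8. Accepted: [skin: smooth, diet: omnivore, legs: 2, habitat: ocean], since legs = 2.

Rejected, Rejected, Rejected, Accepted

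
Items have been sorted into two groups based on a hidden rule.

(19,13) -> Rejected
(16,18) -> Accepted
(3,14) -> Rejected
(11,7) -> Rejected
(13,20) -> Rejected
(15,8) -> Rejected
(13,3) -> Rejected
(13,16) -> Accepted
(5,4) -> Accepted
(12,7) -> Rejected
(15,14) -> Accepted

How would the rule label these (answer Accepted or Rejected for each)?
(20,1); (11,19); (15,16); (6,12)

A rule that fits every label: |first − second| ≤ 3 — true of each 'Accepted' example, false of each 'Rejected' one.
(20,1): Rejected (|20−1| = 19).
(11,19): Rejected (|11−19| = 8).
(15,16): Accepted (|15−16| = 1).
(6,12): Rejected (|6−12| = 6).

Rejected, Rejected, Accepted, Rejected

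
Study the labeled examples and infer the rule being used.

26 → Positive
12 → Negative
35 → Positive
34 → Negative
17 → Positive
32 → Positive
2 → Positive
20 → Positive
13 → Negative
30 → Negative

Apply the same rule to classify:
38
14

Positive, Positive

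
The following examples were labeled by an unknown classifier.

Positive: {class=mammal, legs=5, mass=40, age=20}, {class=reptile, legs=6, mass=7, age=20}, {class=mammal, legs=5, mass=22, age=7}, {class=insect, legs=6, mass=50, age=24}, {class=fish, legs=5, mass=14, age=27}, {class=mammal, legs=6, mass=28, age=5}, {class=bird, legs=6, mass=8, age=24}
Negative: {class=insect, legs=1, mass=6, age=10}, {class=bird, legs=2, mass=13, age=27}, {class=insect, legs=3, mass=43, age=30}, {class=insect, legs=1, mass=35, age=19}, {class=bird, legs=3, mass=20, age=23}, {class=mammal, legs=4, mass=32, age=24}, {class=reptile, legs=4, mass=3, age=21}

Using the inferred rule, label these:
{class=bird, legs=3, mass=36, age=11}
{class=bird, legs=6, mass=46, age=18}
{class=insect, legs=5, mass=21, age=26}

'Positive' ⟺ legs ≥ 5.
{class=bird, legs=3, mass=36, age=11}: legs = 3 — does not fit, so Negative. {class=bird, legs=6, mass=46, age=18}: legs = 6 — fits, so Positive. {class=insect, legs=5, mass=21, age=26}: legs = 5 — fits, so Positive.

Negative, Positive, Positive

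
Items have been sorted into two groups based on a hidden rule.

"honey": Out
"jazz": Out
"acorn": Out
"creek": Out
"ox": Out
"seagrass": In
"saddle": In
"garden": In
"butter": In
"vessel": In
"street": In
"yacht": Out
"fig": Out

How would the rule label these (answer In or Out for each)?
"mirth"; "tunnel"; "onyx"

Out, In, Out

All 'In' examples share one property — length ≥ 6 — and every 'Out' example lacks it.
"mirth" — length 5, hence Out.
"tunnel" — length 6, hence In.
"onyx" — length 4, hence Out.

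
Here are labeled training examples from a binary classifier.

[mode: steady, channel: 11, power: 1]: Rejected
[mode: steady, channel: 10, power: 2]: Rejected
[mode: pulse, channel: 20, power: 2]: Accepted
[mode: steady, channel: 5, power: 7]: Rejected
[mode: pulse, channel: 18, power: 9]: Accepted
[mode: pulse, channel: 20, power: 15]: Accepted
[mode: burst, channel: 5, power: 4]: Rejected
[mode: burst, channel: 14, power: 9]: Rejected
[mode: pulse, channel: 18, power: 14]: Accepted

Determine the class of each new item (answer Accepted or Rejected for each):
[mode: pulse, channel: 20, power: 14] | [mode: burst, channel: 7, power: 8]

Accepted, Rejected

'Accepted' ⟺ mode is pulse.
Accepted: [mode: pulse, channel: 20, power: 14], since mode is pulse.
Rejected: [mode: burst, channel: 7, power: 8], since mode is burst.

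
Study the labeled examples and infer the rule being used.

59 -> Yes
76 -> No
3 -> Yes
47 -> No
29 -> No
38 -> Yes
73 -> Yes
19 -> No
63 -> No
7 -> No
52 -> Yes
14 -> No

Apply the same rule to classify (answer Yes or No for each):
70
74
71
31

The classifier is using: ≡ 3 (mod 7).
70: 70 mod 7 = 0, does not satisfy this → No. 74: 74 mod 7 = 4, does not satisfy this → No. 71: 71 mod 7 = 1, does not satisfy this → No. 31: 31 mod 7 = 3, meets the rule → Yes.

No, No, No, Yes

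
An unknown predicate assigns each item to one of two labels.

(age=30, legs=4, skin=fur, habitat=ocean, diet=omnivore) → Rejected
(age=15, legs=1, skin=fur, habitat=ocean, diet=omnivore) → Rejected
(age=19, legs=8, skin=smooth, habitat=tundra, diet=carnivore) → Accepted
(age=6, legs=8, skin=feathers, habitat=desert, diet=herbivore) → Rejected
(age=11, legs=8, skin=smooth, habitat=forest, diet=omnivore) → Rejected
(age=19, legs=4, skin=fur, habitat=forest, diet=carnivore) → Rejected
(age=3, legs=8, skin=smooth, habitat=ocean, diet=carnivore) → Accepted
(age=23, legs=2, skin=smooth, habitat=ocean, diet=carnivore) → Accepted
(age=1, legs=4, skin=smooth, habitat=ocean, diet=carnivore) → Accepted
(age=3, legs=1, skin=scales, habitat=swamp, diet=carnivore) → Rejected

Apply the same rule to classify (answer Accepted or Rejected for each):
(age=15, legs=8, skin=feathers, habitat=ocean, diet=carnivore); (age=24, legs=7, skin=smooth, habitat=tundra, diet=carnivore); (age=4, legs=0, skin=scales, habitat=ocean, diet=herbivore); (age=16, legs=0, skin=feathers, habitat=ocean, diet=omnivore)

A rule that fits every label: diet is carnivore AND skin is smooth — true of each 'Accepted' example, false of each 'Rejected' one.
(age=15, legs=8, skin=feathers, habitat=ocean, diet=carnivore): diet is carnivore, skin is feathers, fails the rule → Rejected.
(age=24, legs=7, skin=smooth, habitat=tundra, diet=carnivore): diet is carnivore, skin is smooth, fits → Accepted.
(age=4, legs=0, skin=scales, habitat=ocean, diet=herbivore): diet is herbivore, skin is scales, fails the rule → Rejected.
(age=16, legs=0, skin=feathers, habitat=ocean, diet=omnivore): diet is omnivore, skin is feathers, fails the rule → Rejected.

Rejected, Accepted, Rejected, Rejected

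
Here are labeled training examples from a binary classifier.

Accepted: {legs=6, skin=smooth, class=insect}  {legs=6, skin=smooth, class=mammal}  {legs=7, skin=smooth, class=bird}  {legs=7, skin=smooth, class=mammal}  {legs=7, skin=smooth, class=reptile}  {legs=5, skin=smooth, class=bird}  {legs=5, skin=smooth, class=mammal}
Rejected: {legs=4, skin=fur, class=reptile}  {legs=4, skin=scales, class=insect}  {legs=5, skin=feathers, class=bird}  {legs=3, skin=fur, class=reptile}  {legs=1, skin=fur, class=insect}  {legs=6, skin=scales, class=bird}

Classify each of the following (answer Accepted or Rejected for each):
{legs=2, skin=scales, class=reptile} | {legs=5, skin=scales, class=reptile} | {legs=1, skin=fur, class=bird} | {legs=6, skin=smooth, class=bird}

Rejected, Rejected, Rejected, Accepted

'Accepted' ⟺ skin is smooth.
{legs=2, skin=scales, class=reptile} → skin is scales → Rejected.
{legs=5, skin=scales, class=reptile} → skin is scales → Rejected.
{legs=1, skin=fur, class=bird} → skin is fur → Rejected.
{legs=6, skin=smooth, class=bird} → skin is smooth → Accepted.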